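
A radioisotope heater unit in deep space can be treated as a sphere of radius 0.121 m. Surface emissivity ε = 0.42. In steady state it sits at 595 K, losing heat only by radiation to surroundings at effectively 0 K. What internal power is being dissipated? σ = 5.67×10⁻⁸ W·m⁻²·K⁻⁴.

P ≈ 549 W

Steady state: P = εσA T⁴.
A = 4πr² = 0.1840 m²; T⁴ = (595)⁴ = 1.253×10¹¹ K⁴.
P = 0.42 × 5.67×10⁻⁸ × 0.1840 × 1.253×10¹¹.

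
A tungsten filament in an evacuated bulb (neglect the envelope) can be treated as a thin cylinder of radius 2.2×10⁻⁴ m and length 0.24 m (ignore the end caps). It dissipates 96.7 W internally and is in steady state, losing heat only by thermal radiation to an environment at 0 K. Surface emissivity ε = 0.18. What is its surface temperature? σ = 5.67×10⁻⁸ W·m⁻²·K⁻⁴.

Steady state: internal power = radiated power, P = εσA T⁴.
Radiating area A = 2πrL = 3.318×10⁻⁴ m².
T⁴ = P/(εσA) = 96.7/(0.18·5.67×10⁻⁸·3.318×10⁻⁴) = 2.856×10¹³ K⁴.
T = (2.856×10¹³)^(1/4).

T ≈ 2310 K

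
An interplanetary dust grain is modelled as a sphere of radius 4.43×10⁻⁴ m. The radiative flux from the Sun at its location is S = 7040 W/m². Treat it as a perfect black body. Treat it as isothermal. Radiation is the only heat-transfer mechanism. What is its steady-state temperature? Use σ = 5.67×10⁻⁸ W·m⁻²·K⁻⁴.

At equilibrium, absorbed power = emitted power.
Absorbing cross-section = πr² = 6.165×10⁻⁷ m²; emitting surface = 4πr² = 2.466×10⁻⁶ m² (ratio 4).
S·A_cross = εσ·A_surf·T⁴  ⇒  T⁴ = S/(4σ).
T⁴ = 1.00·7040/(4·5.67×10⁻⁸) = 3.104×10¹⁰ K⁴.
T = (3.104×10¹⁰)^(1/4).

T ≈ 420 K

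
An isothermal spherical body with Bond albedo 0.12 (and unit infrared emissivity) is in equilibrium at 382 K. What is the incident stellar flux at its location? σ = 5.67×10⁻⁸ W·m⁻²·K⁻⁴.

S ≈ 5490 W/m²

(1−a)S·πr² = σ·4πr²·T⁴ ⇒ S = 4σT⁴/(1−a).
S = 4·5.67×10⁻⁸·2.129×10¹⁰/0.880.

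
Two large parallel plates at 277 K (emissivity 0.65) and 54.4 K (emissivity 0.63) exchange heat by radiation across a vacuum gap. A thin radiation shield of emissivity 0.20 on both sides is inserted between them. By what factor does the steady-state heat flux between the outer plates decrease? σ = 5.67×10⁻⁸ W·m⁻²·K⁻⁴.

factor ≈ 5.23

Without shield: q₀ = σΔ(T⁴)/(1/ε₁+1/ε₂−1) with denominator 2.126.
With shield the two gaps are in series; the resistances add: (1/ε₁+1/ε_s−1)+(1/ε_s+1/ε₂−1) = 5.538+5.587 = 11.13.
Heat-flux ratio q₀/q = 11.13/2.126.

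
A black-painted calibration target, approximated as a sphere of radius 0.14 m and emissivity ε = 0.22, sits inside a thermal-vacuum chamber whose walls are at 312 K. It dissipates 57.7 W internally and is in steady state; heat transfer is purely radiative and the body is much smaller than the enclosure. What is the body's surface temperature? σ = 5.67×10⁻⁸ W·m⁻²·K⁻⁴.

T ≈ 410 K

For a small grey body in a large enclosure, net radiated power = εσA(T⁴ − T_w⁴).
Steady state: P = εσA(T⁴ − T_w⁴) with A = 4πr² = 0.2463 m².
T⁴ = P/(εσA) + T_w⁴ = 57.7/(0.22·5.67×10⁻⁸·0.2463) + (312)⁴
    = 1.878×10¹⁰ + 9.476×10⁹ = 2.826×10¹⁰ K⁴.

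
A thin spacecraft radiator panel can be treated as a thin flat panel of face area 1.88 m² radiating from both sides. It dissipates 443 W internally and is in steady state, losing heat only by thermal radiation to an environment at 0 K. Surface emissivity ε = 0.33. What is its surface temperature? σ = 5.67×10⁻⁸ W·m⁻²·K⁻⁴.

Steady state: internal power = radiated power, P = εσA T⁴.
Radiating area A = 2·1.88 = 3.760 m².
T⁴ = P/(εσA) = 443/(0.33·5.67×10⁻⁸·3.760) = 6.297×10⁹ K⁴.
T = (6.297×10⁹)^(1/4).

T ≈ 282 K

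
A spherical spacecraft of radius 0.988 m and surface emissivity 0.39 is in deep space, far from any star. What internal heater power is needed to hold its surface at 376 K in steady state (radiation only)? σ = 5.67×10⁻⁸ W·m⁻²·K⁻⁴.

P ≈ 5420 W

P = εσ·4πr²·T⁴.
4πr² = 12.27 m²; T⁴ = 1.999×10¹⁰ K⁴.
P = 0.39·5.67×10⁻⁸·12.27·1.999×10¹⁰.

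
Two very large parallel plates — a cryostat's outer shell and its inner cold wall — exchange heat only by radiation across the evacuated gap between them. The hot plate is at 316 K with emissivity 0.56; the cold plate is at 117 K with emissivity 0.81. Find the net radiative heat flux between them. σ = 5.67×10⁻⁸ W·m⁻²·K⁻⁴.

q ≈ 275 W/m²

For two infinite grey parallel plates, q = σ(T₁⁴ − T₂⁴)/(1/ε₁ + 1/ε₂ − 1).
T₁⁴ − T₂⁴ = 9.971×10⁹ − 1.874×10⁸ = 9.784×10⁹ K⁴.
1/ε₁ + 1/ε₂ − 1 = 1.786 + 1.235 − 1 = 2.020.
q = 5.67×10⁻⁸ × 9.784×10⁹ / 2.020.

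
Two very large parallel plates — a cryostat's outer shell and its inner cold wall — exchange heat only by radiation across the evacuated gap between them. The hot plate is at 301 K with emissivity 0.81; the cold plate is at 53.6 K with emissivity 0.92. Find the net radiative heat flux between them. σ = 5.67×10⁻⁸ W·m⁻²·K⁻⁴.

q ≈ 352 W/m²

For two infinite grey parallel plates, q = σ(T₁⁴ − T₂⁴)/(1/ε₁ + 1/ε₂ − 1).
T₁⁴ − T₂⁴ = 8.209×10⁹ − 8.254×10⁶ = 8.200×10⁹ K⁴.
1/ε₁ + 1/ε₂ − 1 = 1.235 + 1.087 − 1 = 1.322.
q = 5.67×10⁻⁸ × 8.200×10⁹ / 1.322.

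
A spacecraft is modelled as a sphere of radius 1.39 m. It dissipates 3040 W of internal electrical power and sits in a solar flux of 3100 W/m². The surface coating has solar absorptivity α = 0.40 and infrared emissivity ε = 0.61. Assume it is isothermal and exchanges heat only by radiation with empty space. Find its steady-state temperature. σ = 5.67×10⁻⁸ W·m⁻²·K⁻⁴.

At steady state, absorbed solar power + internal power = radiated power.
Absorbed: α·S·A_cross = 0.40·3100·6.070 = 7527 W (cross-section πr²).
Total input = 7527 + 3040 = 10570 W.
Radiated: εσ·A_surf·T⁴ with A_surf = 4πr² = 24.28 m².
T⁴ = 10570/(0.61·5.67×10⁻⁸·24.28) = 1.258×10¹⁰ K⁴.

T ≈ 335 K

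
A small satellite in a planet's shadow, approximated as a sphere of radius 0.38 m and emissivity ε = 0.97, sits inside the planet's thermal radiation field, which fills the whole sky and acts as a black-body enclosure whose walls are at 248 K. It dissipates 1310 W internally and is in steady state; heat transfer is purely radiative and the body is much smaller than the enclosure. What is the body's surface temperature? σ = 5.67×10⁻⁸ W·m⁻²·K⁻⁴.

For a small grey body in a large enclosure, net radiated power = εσA(T⁴ − T_w⁴).
Steady state: P = εσA(T⁴ − T_w⁴) with A = 4πr² = 1.815 m².
T⁴ = P/(εσA) + T_w⁴ = 1310/(0.97·5.67×10⁻⁸·1.815) + (248)⁴
    = 1.313×10¹⁰ + 3.783×10⁹ = 1.691×10¹⁰ K⁴.

T ≈ 361 K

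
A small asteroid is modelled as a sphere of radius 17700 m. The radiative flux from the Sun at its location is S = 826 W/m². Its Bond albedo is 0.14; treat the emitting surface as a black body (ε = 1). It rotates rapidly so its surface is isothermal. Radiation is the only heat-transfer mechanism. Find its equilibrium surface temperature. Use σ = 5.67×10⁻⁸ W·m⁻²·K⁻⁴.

At equilibrium, absorbed power = emitted power.
Absorbing cross-section = πr² = 9.842×10⁸ m²; emitting surface = 4πr² = 3.937×10⁹ m² (ratio 4).
(1−a)S·A_cross = εσ·A_surf·T⁴  ⇒  T⁴ = (1−a)S/(4σ).
T⁴ = 0.860·826/(4·5.67×10⁻⁸) = 3.132×10⁹ K⁴.
T = (3.132×10⁹)^(1/4).

T ≈ 237 K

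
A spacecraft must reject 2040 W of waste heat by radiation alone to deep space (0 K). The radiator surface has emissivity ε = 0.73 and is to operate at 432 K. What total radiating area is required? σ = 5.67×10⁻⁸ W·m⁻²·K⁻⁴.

A ≈ 1.42 m²

P = εσA T⁴ ⇒ A = P/(εσT⁴).
T⁴ = 3.483×10¹⁰ K⁴.
A = 2040/(0.73 × 5.67×10⁻⁸ × 3.483×10¹⁰).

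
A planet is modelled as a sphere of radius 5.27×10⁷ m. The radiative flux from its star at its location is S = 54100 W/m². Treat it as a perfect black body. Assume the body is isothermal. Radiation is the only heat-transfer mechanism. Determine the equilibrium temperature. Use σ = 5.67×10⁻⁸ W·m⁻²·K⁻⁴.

At equilibrium, absorbed power = emitted power.
Absorbing cross-section = πr² = 8.725×10¹⁵ m²; emitting surface = 4πr² = 3.490×10¹⁶ m² (ratio 4).
S·A_cross = εσ·A_surf·T⁴  ⇒  T⁴ = S/(4σ).
T⁴ = 1.00·54100/(4·5.67×10⁻⁸) = 2.385×10¹¹ K⁴.
T = (2.385×10¹¹)^(1/4).

T ≈ 699 K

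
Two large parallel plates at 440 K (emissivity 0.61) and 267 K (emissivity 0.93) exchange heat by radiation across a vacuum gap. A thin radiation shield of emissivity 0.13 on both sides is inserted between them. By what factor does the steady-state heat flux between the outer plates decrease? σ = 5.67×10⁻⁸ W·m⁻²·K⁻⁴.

Without shield: q₀ = σΔ(T⁴)/(1/ε₁+1/ε₂−1) with denominator 1.715.
With shield the two gaps are in series; the resistances add: (1/ε₁+1/ε_s−1)+(1/ε_s+1/ε₂−1) = 8.332+7.768 = 16.10.
Heat-flux ratio q₀/q = 16.10/1.715.

factor ≈ 9.39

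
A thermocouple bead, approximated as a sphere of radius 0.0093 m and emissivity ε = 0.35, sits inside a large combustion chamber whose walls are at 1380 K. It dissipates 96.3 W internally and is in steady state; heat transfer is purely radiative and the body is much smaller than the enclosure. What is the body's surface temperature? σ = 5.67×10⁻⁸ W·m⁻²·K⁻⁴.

For a small grey body in a large enclosure, net radiated power = εσA(T⁴ − T_w⁴).
Steady state: P = εσA(T⁴ − T_w⁴) with A = 4πr² = 0.001087 m².
T⁴ = P/(εσA) + T_w⁴ = 96.3/(0.35·5.67×10⁻⁸·0.001087) + (1380)⁴
    = 4.465×10¹² + 3.627×10¹² = 8.092×10¹² K⁴.

T ≈ 1690 K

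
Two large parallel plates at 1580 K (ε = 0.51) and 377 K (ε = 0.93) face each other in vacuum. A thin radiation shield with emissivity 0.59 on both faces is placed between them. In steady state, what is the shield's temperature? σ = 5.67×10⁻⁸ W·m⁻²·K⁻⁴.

In steady state the net flux on the hot side equals that on the cold side.
σ(T₁⁴−T_s⁴)/D₁ = σ(T_s⁴−T₂⁴)/D₂, with D₁ = 1/ε₁+1/ε_s−1 = 2.656, D₂ = 1/ε_s+1/ε₂−1 = 1.770.
Solve for T_s⁴: T_s⁴ = (D₂·T₁⁴ + D₁·T₂⁴)/(D₁+D₂) = 2.505×10¹² K⁴.

T_s ≈ 1260 K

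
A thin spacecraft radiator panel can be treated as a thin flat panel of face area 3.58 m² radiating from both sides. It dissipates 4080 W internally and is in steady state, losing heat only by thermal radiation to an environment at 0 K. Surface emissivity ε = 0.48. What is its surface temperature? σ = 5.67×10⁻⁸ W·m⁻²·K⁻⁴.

Steady state: internal power = radiated power, P = εσA T⁴.
Radiating area A = 2·3.58 = 7.160 m².
T⁴ = P/(εσA) = 4080/(0.48·5.67×10⁻⁸·7.160) = 2.094×10¹⁰ K⁴.
T = (2.094×10¹⁰)^(1/4).

T ≈ 380 K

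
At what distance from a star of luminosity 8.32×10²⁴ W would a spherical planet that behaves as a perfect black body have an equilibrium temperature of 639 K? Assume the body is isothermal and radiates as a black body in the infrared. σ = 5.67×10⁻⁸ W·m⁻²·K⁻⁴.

d ≈ 4.18×10⁹ m

For an isothermal black-emitting sphere, (1−a)S·πr² = σ·4πr²·T⁴ ⇒ S = 4σT⁴/(1−a).
S = 4·5.67×10⁻⁸·(639)⁴/1.00 = 37810 W/m².
Flux falls as S = L/(4πd²), so d = √(L/(4πS)) = √(8.32×10²⁴/(4π·37810)).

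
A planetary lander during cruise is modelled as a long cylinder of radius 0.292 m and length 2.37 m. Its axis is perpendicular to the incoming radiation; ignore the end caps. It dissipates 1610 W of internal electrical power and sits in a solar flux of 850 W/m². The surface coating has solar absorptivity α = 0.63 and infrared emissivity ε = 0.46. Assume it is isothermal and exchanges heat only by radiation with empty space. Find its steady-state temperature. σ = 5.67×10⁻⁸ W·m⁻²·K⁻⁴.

T ≈ 379 K

At steady state, absorbed solar power + internal power = radiated power.
Absorbed: α·S·A_cross = 0.63·850·1.384 = 741.2 W (cross-section 2rL).
Total input = 741.2 + 1610 = 2351 W.
Radiated: εσ·A_surf·T⁴ with A_surf = 2πrL = 4.348 m².
T⁴ = 2351/(0.46·5.67×10⁻⁸·4.348) = 2.073×10¹⁰ K⁴.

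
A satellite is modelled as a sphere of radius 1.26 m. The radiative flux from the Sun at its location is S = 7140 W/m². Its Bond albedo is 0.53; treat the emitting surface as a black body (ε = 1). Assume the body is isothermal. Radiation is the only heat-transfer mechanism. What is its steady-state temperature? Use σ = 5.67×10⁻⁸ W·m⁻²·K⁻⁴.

At equilibrium, absorbed power = emitted power.
Absorbing cross-section = πr² = 4.988 m²; emitting surface = 4πr² = 19.95 m² (ratio 4).
(1−a)S·A_cross = εσ·A_surf·T⁴  ⇒  T⁴ = (1−a)S/(4σ).
T⁴ = 0.470·7140/(4·5.67×10⁻⁸) = 1.480×10¹⁰ K⁴.
T = (1.480×10¹⁰)^(1/4).

T ≈ 349 K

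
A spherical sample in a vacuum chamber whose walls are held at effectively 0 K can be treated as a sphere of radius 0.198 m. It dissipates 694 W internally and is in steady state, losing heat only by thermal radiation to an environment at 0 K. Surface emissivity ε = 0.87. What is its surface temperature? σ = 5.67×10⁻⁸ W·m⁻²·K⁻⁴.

T ≈ 411 K

Steady state: internal power = radiated power, P = εσA T⁴.
Radiating area A = 4πr² = 0.4927 m².
T⁴ = P/(εσA) = 694/(0.87·5.67×10⁻⁸·0.4927) = 2.856×10¹⁰ K⁴.
T = (2.856×10¹⁰)^(1/4).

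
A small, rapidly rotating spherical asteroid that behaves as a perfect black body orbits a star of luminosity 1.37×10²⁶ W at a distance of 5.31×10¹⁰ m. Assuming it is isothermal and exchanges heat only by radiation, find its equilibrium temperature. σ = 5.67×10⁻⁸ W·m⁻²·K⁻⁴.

First find the stellar flux at distance d: S = L/(4πd²) = 1.37×10²⁶/(4π·(5.31×10¹⁰)²) = 3867 W/m².
For an isothermal sphere, absorbed (1−a)S·πr² = emitted σ·4πr²·T⁴, so T⁴ = (1−a)S/(4σ).
T⁴ = 1.00·3867/(4·5.67×10⁻⁸) = 1.705×10¹⁰ K⁴.

T ≈ 361 K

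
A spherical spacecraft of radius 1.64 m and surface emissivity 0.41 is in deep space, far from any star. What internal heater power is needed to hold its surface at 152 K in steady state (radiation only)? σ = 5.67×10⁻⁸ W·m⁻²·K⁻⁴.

P = εσ·4πr²·T⁴.
4πr² = 33.80 m²; T⁴ = 5.338×10⁸ K⁴.
P = 0.41·5.67×10⁻⁸·33.80·5.338×10⁸.

P ≈ 419 W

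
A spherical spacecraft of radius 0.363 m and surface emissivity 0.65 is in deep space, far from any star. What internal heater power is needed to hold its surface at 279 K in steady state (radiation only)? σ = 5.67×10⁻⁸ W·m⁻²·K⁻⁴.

P ≈ 370 W

P = εσ·4πr²·T⁴.
4πr² = 1.656 m²; T⁴ = 6.059×10⁹ K⁴.
P = 0.65·5.67×10⁻⁸·1.656·6.059×10⁹.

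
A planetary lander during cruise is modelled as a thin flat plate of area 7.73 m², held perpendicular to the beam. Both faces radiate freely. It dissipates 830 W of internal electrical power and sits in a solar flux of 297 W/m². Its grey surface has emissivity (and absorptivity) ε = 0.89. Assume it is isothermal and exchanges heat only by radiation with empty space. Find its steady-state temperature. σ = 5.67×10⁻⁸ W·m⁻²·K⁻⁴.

T ≈ 246 K

At steady state, absorbed solar power + internal power = radiated power.
Absorbed: α·S·A_cross = 0.89·297·7.730 = 2043 W (cross-section A).
Total input = 2043 + 830 = 2873 W.
Radiated: εσ·A_surf·T⁴ with A_surf = 2A = 15.46 m².
T⁴ = 2873/(0.89·5.67×10⁻⁸·15.46) = 3.683×10⁹ K⁴.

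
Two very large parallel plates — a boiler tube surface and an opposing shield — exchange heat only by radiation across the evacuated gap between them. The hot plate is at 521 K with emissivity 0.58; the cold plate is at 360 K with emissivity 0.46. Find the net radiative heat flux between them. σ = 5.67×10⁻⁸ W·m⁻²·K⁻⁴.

q ≈ 1110 W/m²

For two infinite grey parallel plates, q = σ(T₁⁴ − T₂⁴)/(1/ε₁ + 1/ε₂ − 1).
T₁⁴ − T₂⁴ = 7.368×10¹⁰ − 1.680×10¹⁰ = 5.688×10¹⁰ K⁴.
1/ε₁ + 1/ε₂ − 1 = 1.724 + 2.174 − 1 = 2.898.
q = 5.67×10⁻⁸ × 5.688×10¹⁰ / 2.898.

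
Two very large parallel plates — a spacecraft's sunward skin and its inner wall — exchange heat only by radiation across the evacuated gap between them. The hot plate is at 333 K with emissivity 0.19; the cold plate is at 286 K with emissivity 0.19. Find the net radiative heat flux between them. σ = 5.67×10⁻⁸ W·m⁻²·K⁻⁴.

q ≈ 33.4 W/m²

For two infinite grey parallel plates, q = σ(T₁⁴ − T₂⁴)/(1/ε₁ + 1/ε₂ − 1).
T₁⁴ − T₂⁴ = 1.230×10¹⁰ − 6.691×10⁹ = 5.606×10⁹ K⁴.
1/ε₁ + 1/ε₂ − 1 = 5.263 + 5.263 − 1 = 9.526.
q = 5.67×10⁻⁸ × 5.606×10⁹ / 9.526.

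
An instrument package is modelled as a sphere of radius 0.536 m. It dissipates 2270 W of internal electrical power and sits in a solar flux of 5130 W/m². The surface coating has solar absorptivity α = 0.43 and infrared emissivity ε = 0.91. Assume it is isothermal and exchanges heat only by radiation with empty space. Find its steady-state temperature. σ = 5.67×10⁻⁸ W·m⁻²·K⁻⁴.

At steady state, absorbed solar power + internal power = radiated power.
Absorbed: α·S·A_cross = 0.43·5130·0.9026 = 1991 W (cross-section πr²).
Total input = 1991 + 2270 = 4261 W.
Radiated: εσ·A_surf·T⁴ with A_surf = 4πr² = 3.610 m².
T⁴ = 4261/(0.91·5.67×10⁻⁸·3.610) = 2.287×10¹⁰ K⁴.

T ≈ 389 K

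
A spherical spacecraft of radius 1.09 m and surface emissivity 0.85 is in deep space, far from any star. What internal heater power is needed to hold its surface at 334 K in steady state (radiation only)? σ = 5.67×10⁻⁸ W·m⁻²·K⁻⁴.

P = εσ·4πr²·T⁴.
4πr² = 14.93 m²; T⁴ = 1.244×10¹⁰ K⁴.
P = 0.85·5.67×10⁻⁸·14.93·1.244×10¹⁰.

P ≈ 8950 W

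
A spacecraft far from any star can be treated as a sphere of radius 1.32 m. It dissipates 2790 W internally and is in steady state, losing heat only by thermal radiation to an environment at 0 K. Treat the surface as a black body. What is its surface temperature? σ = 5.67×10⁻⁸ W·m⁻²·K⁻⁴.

Steady state: internal power = radiated power, P = εσA T⁴.
Radiating area A = 4πr² = 21.90 m².
T⁴ = P/(εσA) = 2790/(1.0·5.67×10⁻⁸·21.90) = 2.247×10⁹ K⁴.
T = (2.247×10⁹)^(1/4).

T ≈ 218 K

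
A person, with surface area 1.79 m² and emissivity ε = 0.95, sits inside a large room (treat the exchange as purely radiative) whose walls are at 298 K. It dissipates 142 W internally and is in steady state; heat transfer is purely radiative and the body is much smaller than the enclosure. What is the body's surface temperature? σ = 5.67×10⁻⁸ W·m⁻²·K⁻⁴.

For a small grey body in a large enclosure, net radiated power = εσA(T⁴ − T_w⁴).
Steady state: P = εσA(T⁴ − T_w⁴) with A = 1.79 m².
T⁴ = P/(εσA) + T_w⁴ = 142/(0.95·5.67×10⁻⁸·1.790) + (298)⁴
    = 1.473×10⁹ + 7.886×10⁹ = 9.359×10⁹ K⁴.

T ≈ 311 K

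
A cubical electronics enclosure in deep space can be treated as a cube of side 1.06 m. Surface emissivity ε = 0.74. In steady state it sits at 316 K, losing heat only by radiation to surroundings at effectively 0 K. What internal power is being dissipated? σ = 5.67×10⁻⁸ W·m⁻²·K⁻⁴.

Steady state: P = εσA T⁴.
A = 6L² = 6.742 m²; T⁴ = (316)⁴ = 9.971×10⁹ K⁴.
P = 0.74 × 5.67×10⁻⁸ × 6.742 × 9.971×10⁹.

P ≈ 2820 W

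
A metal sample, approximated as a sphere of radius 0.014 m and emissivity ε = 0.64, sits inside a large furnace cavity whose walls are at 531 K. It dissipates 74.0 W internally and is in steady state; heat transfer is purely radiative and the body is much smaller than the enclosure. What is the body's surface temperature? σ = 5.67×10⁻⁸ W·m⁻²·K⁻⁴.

For a small grey body in a large enclosure, net radiated power = εσA(T⁴ − T_w⁴).
Steady state: P = εσA(T⁴ − T_w⁴) with A = 4πr² = 0.002463 m².
T⁴ = P/(εσA) + T_w⁴ = 74.0/(0.64·5.67×10⁻⁸·0.002463) + (531)⁴
    = 8.279×10¹¹ + 7.950×10¹⁰ = 9.074×10¹¹ K⁴.

T ≈ 976 K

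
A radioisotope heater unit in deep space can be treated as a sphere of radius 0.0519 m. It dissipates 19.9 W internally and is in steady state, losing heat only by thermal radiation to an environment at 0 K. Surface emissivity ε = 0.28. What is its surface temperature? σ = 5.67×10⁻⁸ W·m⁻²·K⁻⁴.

T ≈ 439 K

Steady state: internal power = radiated power, P = εσA T⁴.
Radiating area A = 4πr² = 0.03385 m².
T⁴ = P/(εσA) = 19.9/(0.28·5.67×10⁻⁸·0.03385) = 3.703×10¹⁰ K⁴.
T = (3.703×10¹⁰)^(1/4).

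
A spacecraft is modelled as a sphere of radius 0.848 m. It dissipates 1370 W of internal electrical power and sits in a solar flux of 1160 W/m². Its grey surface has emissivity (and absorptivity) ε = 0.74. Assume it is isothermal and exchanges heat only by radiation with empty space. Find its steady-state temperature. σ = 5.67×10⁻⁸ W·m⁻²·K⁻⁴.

At steady state, absorbed solar power + internal power = radiated power.
Absorbed: α·S·A_cross = 0.74·1160·2.259 = 1939 W (cross-section πr²).
Total input = 1939 + 1370 = 3309 W.
Radiated: εσ·A_surf·T⁴ with A_surf = 4πr² = 9.037 m².
T⁴ = 3309/(0.74·5.67×10⁻⁸·9.037) = 8.728×10⁹ K⁴.

T ≈ 306 K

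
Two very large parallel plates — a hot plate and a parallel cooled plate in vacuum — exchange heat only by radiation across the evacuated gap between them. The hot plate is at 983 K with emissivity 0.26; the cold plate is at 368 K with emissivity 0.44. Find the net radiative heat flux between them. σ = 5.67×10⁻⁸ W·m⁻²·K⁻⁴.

For two infinite grey parallel plates, q = σ(T₁⁴ − T₂⁴)/(1/ε₁ + 1/ε₂ − 1).
T₁⁴ − T₂⁴ = 9.337×10¹¹ − 1.834×10¹⁰ = 9.154×10¹¹ K⁴.
1/ε₁ + 1/ε₂ − 1 = 3.846 + 2.273 − 1 = 5.119.
q = 5.67×10⁻⁸ × 9.154×10¹¹ / 5.119.

q ≈ 10100 W/m²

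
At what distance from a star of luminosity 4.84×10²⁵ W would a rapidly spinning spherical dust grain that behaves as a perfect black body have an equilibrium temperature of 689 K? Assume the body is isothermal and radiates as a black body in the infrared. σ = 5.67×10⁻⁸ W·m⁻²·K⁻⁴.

d ≈ 8.68×10⁹ m

For an isothermal black-emitting sphere, (1−a)S·πr² = σ·4πr²·T⁴ ⇒ S = 4σT⁴/(1−a).
S = 4·5.67×10⁻⁸·(689)⁴/1.00 = 51110 W/m².
Flux falls as S = L/(4πd²), so d = √(L/(4πS)) = √(4.84×10²⁵/(4π·51110)).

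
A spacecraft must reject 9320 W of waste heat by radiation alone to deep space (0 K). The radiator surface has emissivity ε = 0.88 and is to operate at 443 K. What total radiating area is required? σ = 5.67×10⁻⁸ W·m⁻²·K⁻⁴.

P = εσA T⁴ ⇒ A = P/(εσT⁴).
T⁴ = 3.851×10¹⁰ K⁴.
A = 9320/(0.88 × 5.67×10⁻⁸ × 3.851×10¹⁰).

A ≈ 4.85 m²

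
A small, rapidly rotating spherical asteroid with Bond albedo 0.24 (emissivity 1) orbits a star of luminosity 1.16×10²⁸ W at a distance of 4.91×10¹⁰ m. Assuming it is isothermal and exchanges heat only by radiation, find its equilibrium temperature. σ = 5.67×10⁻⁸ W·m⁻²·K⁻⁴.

First find the stellar flux at distance d: S = L/(4πd²) = 1.16×10²⁸/(4π·(4.91×10¹⁰)²) = 3.829×10⁵ W/m².
For an isothermal sphere, absorbed (1−a)S·πr² = emitted σ·4πr²·T⁴, so T⁴ = (1−a)S/(4σ).
T⁴ = 0.760·3.829×10⁵/(4·5.67×10⁻⁸) = 1.283×10¹² K⁴.

T ≈ 1060 K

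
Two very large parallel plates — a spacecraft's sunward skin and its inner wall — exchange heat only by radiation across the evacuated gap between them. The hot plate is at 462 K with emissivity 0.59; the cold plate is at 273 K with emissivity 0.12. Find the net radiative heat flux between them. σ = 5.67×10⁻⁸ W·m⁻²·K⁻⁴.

For two infinite grey parallel plates, q = σ(T₁⁴ − T₂⁴)/(1/ε₁ + 1/ε₂ − 1).
T₁⁴ − T₂⁴ = 4.556×10¹⁰ − 5.555×10⁹ = 4.000×10¹⁰ K⁴.
1/ε₁ + 1/ε₂ − 1 = 1.695 + 8.333 − 1 = 9.028.
q = 5.67×10⁻⁸ × 4.000×10¹⁰ / 9.028.

q ≈ 251 W/m²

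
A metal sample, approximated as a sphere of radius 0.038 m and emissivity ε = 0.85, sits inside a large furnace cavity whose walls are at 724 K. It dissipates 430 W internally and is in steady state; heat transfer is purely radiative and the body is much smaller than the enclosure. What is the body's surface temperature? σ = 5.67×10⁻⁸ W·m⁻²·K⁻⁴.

For a small grey body in a large enclosure, net radiated power = εσA(T⁴ − T_w⁴).
Steady state: P = εσA(T⁴ − T_w⁴) with A = 4πr² = 0.01815 m².
T⁴ = P/(εσA) + T_w⁴ = 430/(0.85·5.67×10⁻⁸·0.01815) + (724)⁴
    = 4.917×10¹¹ + 2.748×10¹¹ = 7.664×10¹¹ K⁴.

T ≈ 936 K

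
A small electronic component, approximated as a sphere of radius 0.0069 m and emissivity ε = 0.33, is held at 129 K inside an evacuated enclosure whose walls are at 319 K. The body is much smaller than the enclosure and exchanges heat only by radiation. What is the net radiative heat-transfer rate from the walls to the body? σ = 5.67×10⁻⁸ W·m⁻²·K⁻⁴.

P_net ≈ 0.113 W

For a small grey body in a large enclosure: P_net = εσA(T_body⁴ − T_wall⁴).
A = 4πr² = 5.983×10⁻⁴ m²; T_body⁴ − T_wall⁴ = 2.769×10⁸ − 1.036×10¹⁰ = -1.008×10¹⁰ K⁴.
|P_net| = 0.33·5.67×10⁻⁸·5.983×10⁻⁴·1.008×10¹⁰.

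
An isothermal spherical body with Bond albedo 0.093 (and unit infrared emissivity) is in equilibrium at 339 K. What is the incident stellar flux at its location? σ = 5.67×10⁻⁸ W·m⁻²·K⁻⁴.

S ≈ 3300 W/m²

(1−a)S·πr² = σ·4πr²·T⁴ ⇒ S = 4σT⁴/(1−a).
S = 4·5.67×10⁻⁸·1.321×10¹⁰/0.907.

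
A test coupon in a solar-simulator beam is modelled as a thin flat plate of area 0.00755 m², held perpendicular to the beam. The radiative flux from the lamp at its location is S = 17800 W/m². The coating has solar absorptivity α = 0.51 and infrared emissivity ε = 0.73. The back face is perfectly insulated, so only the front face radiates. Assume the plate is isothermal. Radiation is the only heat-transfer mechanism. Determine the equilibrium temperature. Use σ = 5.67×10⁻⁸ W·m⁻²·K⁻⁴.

T ≈ 684 K

At equilibrium, absorbed power = emitted power.
Absorbing cross-section = A = 0.007550 m²; emitting surface = A = 0.007550 m² (ratio 1).
αS·A_cross = εσ·A_surf·T⁴  ⇒  T⁴ = αS/(ε·1σ).
T⁴ = 0.510·17800/(0.73·1·5.67×10⁻⁸) = 2.193×10¹¹ K⁴.
T = (2.193×10¹¹)^(1/4).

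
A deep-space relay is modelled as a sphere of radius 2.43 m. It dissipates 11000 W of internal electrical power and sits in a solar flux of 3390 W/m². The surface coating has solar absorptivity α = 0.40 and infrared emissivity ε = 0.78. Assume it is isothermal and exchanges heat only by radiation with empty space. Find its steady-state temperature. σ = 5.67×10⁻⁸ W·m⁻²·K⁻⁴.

T ≈ 324 K

At steady state, absorbed solar power + internal power = radiated power.
Absorbed: α·S·A_cross = 0.40·3390·18.55 = 25150 W (cross-section πr²).
Total input = 25150 + 11000 = 36150 W.
Radiated: εσ·A_surf·T⁴ with A_surf = 4πr² = 74.20 m².
T⁴ = 36150/(0.78·5.67×10⁻⁸·74.20) = 1.102×10¹⁰ K⁴.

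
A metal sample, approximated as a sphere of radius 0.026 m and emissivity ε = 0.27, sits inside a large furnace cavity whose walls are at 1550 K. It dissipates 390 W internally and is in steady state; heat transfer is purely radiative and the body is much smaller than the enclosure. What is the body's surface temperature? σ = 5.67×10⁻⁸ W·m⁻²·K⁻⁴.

T ≈ 1720 K

For a small grey body in a large enclosure, net radiated power = εσA(T⁴ − T_w⁴).
Steady state: P = εσA(T⁴ − T_w⁴) with A = 4πr² = 0.008495 m².
T⁴ = P/(εσA) + T_w⁴ = 390/(0.27·5.67×10⁻⁸·0.008495) + (1550)⁴
    = 2.999×10¹² + 5.772×10¹² = 8.771×10¹² K⁴.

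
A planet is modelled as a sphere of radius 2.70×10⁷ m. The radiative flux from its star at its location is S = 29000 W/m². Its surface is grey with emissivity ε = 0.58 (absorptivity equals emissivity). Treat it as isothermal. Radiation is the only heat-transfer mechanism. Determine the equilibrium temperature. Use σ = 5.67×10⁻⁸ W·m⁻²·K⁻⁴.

T ≈ 598 K

At equilibrium, absorbed power = emitted power.
Absorbing cross-section = πr² = 2.290×10¹⁵ m²; emitting surface = 4πr² = 9.161×10¹⁵ m² (ratio 4).
εS·A_cross = εσ·A_surf·T⁴  ⇒  T⁴ = S/(4σ)   (ε cancels).
T⁴ = 29000/(4·5.67×10⁻⁸) = 1.279×10¹¹ K⁴.
T = (1.279×10¹¹)^(1/4).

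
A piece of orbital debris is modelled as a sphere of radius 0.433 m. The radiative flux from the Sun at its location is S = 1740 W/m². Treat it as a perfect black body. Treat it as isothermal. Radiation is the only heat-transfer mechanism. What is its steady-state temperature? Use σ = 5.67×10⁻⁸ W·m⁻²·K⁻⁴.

T ≈ 296 K

At equilibrium, absorbed power = emitted power.
Absorbing cross-section = πr² = 0.5890 m²; emitting surface = 4πr² = 2.356 m² (ratio 4).
S·A_cross = εσ·A_surf·T⁴  ⇒  T⁴ = S/(4σ).
T⁴ = 1.00·1740/(4·5.67×10⁻⁸) = 7.672×10⁹ K⁴.
T = (7.672×10⁹)^(1/4).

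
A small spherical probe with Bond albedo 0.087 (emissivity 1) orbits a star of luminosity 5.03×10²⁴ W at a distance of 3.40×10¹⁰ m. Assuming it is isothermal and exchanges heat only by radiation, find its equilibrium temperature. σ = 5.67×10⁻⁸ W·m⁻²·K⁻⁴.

First find the stellar flux at distance d: S = L/(4πd²) = 5.03×10²⁴/(4π·(3.40×10¹⁰)²) = 346.3 W/m².
For an isothermal sphere, absorbed (1−a)S·πr² = emitted σ·4πr²·T⁴, so T⁴ = (1−a)S/(4σ).
T⁴ = 0.913·346.3/(4·5.67×10⁻⁸) = 1.394×10⁹ K⁴.

T ≈ 193 K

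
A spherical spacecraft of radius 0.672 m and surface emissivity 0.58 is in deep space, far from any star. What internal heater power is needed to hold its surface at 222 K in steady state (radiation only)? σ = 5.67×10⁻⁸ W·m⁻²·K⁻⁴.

P = εσ·4πr²·T⁴.
4πr² = 5.675 m²; T⁴ = 2.429×10⁹ K⁴.
P = 0.58·5.67×10⁻⁸·5.675·2.429×10⁹.

P ≈ 453 W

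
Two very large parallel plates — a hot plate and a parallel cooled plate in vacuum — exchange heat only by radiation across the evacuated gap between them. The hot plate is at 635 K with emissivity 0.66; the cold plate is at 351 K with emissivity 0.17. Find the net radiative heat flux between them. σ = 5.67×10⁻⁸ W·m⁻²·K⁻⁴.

q ≈ 1310 W/m²

For two infinite grey parallel plates, q = σ(T₁⁴ − T₂⁴)/(1/ε₁ + 1/ε₂ − 1).
T₁⁴ − T₂⁴ = 1.626×10¹¹ − 1.518×10¹⁰ = 1.474×10¹¹ K⁴.
1/ε₁ + 1/ε₂ − 1 = 1.515 + 5.882 − 1 = 6.398.
q = 5.67×10⁻⁸ × 1.474×10¹¹ / 6.398.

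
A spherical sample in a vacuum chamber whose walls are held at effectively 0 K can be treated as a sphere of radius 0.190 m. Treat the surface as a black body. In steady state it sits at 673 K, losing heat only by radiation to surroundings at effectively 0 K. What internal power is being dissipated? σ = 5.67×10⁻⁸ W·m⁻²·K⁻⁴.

P ≈ 5280 W

Steady state: P = εσA T⁴.
A = 4πr² = 0.4536 m²; T⁴ = (673)⁴ = 2.051×10¹¹ K⁴.
P = 1.0 × 5.67×10⁻⁸ × 0.4536 × 2.051×10¹¹.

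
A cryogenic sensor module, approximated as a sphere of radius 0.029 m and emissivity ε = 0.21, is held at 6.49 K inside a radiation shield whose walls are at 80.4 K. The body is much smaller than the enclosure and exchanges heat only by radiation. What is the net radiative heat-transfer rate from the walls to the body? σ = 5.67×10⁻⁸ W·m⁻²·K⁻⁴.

For a small grey body in a large enclosure: P_net = εσA(T_body⁴ − T_wall⁴).
A = 4πr² = 0.01057 m²; T_body⁴ − T_wall⁴ = 1774 − 4.179×10⁷ = -4.178×10⁷ K⁴.
|P_net| = 0.21·5.67×10⁻⁸·0.01057·4.178×10⁷.

P_net ≈ 0.00526 W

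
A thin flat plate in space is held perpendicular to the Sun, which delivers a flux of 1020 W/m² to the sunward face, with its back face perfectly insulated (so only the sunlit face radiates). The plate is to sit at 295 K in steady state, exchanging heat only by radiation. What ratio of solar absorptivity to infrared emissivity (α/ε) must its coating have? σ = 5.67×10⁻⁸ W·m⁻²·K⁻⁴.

Balance: αS·A = εσ·1A·T⁴ ⇒ α/ε = σT⁴/S.
α/ε = 5.67×10⁻⁸·(295)⁴/1020 = 5.67×10⁻⁸·7.573×10⁹/1020.

α/ε ≈ 0.421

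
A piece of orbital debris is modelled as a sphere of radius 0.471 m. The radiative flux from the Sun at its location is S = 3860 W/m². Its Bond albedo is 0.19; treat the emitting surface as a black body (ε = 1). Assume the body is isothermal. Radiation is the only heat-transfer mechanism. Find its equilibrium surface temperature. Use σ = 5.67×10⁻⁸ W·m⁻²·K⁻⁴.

T ≈ 343 K

At equilibrium, absorbed power = emitted power.
Absorbing cross-section = πr² = 0.6969 m²; emitting surface = 4πr² = 2.788 m² (ratio 4).
(1−a)S·A_cross = εσ·A_surf·T⁴  ⇒  T⁴ = (1−a)S/(4σ).
T⁴ = 0.810·3860/(4·5.67×10⁻⁸) = 1.379×10¹⁰ K⁴.
T = (1.379×10¹⁰)^(1/4).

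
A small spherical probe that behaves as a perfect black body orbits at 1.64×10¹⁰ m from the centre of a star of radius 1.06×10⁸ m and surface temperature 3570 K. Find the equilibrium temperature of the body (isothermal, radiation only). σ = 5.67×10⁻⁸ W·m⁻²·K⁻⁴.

T ≈ 203 K

The star's surface emits σT_*⁴; at distance d the flux is S = σT_*⁴(R_*/d)².
S = 5.67×10⁻⁸·(3570)⁴·(1.06×10⁸/1.64×10¹⁰)² = 384.8 W/m².
For an isothermal sphere T⁴ = (1−a)S/(4σ) = 1.696×10⁹ K⁴.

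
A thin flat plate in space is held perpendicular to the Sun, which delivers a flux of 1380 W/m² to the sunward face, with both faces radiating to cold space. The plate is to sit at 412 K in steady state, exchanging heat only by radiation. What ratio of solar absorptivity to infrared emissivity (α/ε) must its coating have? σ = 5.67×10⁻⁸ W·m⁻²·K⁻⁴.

Balance: αS·A = εσ·2A·T⁴ ⇒ α/ε = 2σT⁴/S.
α/ε = 2·5.67×10⁻⁸·(412)⁴/1380 = 2·5.67×10⁻⁸·2.881×10¹⁰/1380.

α/ε ≈ 2.37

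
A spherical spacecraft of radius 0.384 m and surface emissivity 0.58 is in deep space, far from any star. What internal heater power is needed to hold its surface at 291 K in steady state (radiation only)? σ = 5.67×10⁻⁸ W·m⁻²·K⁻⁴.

P = εσ·4πr²·T⁴.
4πr² = 1.853 m²; T⁴ = 7.171×10⁹ K⁴.
P = 0.58·5.67×10⁻⁸·1.853·7.171×10⁹.

P ≈ 437 W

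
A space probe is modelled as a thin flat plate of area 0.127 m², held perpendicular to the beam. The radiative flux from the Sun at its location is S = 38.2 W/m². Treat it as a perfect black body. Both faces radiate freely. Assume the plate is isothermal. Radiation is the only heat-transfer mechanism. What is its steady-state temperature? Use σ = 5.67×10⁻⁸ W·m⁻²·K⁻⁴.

At equilibrium, absorbed power = emitted power.
Absorbing cross-section = A = 0.1270 m²; emitting surface = 2A = 0.2540 m² (ratio 2).
S·A_cross = εσ·A_surf·T⁴  ⇒  T⁴ = S/(2σ).
T⁴ = 1.00·38.2/(2·5.67×10⁻⁸) = 3.369×10⁸ K⁴.
T = (3.369×10⁸)^(1/4).

T ≈ 135 K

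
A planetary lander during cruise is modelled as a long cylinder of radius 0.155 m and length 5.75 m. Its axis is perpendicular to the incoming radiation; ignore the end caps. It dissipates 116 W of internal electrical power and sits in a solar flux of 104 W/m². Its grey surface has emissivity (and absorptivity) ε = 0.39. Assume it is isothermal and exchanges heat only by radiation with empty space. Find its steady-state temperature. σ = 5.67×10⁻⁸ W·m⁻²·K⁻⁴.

T ≈ 197 K

At steady state, absorbed solar power + internal power = radiated power.
Absorbed: α·S·A_cross = 0.39·104·1.782 = 72.30 W (cross-section 2rL).
Total input = 72.30 + 116 = 188.3 W.
Radiated: εσ·A_surf·T⁴ with A_surf = 2πrL = 5.600 m².
T⁴ = 188.3/(0.39·5.67×10⁻⁸·5.600) = 1.521×10⁹ K⁴.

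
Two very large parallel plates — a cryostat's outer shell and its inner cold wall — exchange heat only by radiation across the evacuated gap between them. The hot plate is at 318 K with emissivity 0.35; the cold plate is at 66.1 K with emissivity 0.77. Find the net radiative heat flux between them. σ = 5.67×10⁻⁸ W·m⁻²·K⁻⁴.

For two infinite grey parallel plates, q = σ(T₁⁴ − T₂⁴)/(1/ε₁ + 1/ε₂ − 1).
T₁⁴ − T₂⁴ = 1.023×10¹⁰ − 1.909×10⁷ = 1.021×10¹⁰ K⁴.
1/ε₁ + 1/ε₂ − 1 = 2.857 + 1.299 − 1 = 3.156.
q = 5.67×10⁻⁸ × 1.021×10¹⁰ / 3.156.

q ≈ 183 W/m²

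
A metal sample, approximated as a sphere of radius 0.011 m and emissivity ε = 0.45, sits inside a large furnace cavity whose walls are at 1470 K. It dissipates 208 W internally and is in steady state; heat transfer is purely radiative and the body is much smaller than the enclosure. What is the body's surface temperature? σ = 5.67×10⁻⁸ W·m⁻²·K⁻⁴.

T ≈ 1780 K

For a small grey body in a large enclosure, net radiated power = εσA(T⁴ − T_w⁴).
Steady state: P = εσA(T⁴ − T_w⁴) with A = 4πr² = 0.001521 m².
T⁴ = P/(εσA) + T_w⁴ = 208/(0.45·5.67×10⁻⁸·0.001521) + (1470)⁴
    = 5.361×10¹² + 4.669×10¹² = 1.003×10¹³ K⁴.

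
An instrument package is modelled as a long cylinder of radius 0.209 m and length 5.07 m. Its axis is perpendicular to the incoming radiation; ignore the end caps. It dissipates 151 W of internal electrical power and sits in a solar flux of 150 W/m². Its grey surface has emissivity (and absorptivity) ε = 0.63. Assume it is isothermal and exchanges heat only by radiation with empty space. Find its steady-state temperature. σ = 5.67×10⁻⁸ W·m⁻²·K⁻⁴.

T ≈ 196 K

At steady state, absorbed solar power + internal power = radiated power.
Absorbed: α·S·A_cross = 0.63·150·2.119 = 200.3 W (cross-section 2rL).
Total input = 200.3 + 151 = 351.3 W.
Radiated: εσ·A_surf·T⁴ with A_surf = 2πrL = 6.658 m².
T⁴ = 351.3/(0.63·5.67×10⁻⁸·6.658) = 1.477×10⁹ K⁴.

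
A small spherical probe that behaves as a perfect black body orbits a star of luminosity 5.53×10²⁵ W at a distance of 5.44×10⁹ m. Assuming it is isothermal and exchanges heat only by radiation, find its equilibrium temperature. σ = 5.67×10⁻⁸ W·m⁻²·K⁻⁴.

First find the stellar flux at distance d: S = L/(4πd²) = 5.53×10²⁵/(4π·(5.44×10⁹)²) = 1.487×10⁵ W/m².
For an isothermal sphere, absorbed (1−a)S·πr² = emitted σ·4πr²·T⁴, so T⁴ = (1−a)S/(4σ).
T⁴ = 1.00·1.487×10⁵/(4·5.67×10⁻⁸) = 6.557×10¹¹ K⁴.

T ≈ 900 K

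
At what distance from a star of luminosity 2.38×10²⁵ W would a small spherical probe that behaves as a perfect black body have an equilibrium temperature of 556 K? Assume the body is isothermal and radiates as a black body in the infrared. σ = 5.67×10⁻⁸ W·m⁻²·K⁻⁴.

For an isothermal black-emitting sphere, (1−a)S·πr² = σ·4πr²·T⁴ ⇒ S = 4σT⁴/(1−a).
S = 4·5.67×10⁻⁸·(556)⁴/1.00 = 21670 W/m².
Flux falls as S = L/(4πd²), so d = √(L/(4πS)) = √(2.38×10²⁵/(4π·21670)).

d ≈ 9.35×10⁹ m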